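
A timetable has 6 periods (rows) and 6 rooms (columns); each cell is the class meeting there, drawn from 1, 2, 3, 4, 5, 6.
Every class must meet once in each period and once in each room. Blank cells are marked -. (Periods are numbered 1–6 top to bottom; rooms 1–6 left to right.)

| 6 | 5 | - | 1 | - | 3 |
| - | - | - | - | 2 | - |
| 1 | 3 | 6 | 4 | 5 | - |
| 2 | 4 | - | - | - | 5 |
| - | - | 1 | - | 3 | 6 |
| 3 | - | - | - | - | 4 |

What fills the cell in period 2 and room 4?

3

Period 1, room 5: period 1 has {1, 3, 5, 6} and room 5 has {2, 3, 5}, leaving only 4.
Period 1, room 3: period 1 has {1, 3, 4, 5, 6} and room 3 has {1, 6}, leaving only 2.
Period 2, room 6: period 2 has {2} and room 6 has {3, 4, 5, 6}, leaving only 1.
Period 2, room 2: period 2 has {1, 2} and room 2 has {3, 4, 5}, leaving only 6.
Period 3, room 6: period 3 has {1, 3, 4, 5, 6} and room 6 has {1, 3, 4, 5, 6}, leaving only 2.
Period 4, room 3: period 4 has {2, 4, 5} and room 3 has {1, 2, 6}, leaving only 3.
Period 4, room 4: period 4 has {2, 3, 4, 5} and room 4 has {1, 4}, leaving only 6.
Period 4, room 5: period 4 has {2, 3, 4, 5, 6} and room 5 has {2, 3, 4, 5}, leaving only 1.
Period 5, room 2: period 5 has {1, 3, 6} and room 2 has {3, 4, 5, 6}, leaving only 2.
Period 5, room 4: period 5 has {1, 2, 3, 6} and room 4 has {1, 4, 6}, leaving only 5.
Period 2 already has {1, 2, 6} and room 4 already has {1, 4, 5, 6}, so period 2, room 4 must be 3.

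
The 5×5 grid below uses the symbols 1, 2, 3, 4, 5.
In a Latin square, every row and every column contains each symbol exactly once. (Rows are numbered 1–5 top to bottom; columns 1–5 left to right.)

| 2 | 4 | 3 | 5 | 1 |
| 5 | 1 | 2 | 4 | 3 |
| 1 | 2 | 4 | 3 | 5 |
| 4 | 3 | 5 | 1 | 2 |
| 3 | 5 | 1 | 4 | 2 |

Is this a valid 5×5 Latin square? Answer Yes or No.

Every row is a permutation, but column 5 contains 2 twice (at rows 4 and 5).

No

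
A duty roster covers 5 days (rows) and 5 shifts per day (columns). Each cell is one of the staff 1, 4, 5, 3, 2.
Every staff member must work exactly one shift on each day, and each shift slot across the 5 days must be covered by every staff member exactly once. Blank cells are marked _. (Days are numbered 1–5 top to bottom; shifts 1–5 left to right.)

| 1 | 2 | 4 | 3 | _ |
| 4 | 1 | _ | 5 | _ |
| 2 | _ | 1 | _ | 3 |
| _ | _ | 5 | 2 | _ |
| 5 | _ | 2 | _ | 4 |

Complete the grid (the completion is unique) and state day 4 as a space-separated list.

Day 4, shift 1: day 4 has {5, 2} and shift 1 has {1, 4, 5, 2}, leaving only 3.
Day 4, shift 2: day 4 has {5, 3, 2} and shift 2 has {1, 2}, leaving only 4.
Day 4, shift 5: day 4 has {4, 5, 3, 2} and shift 5 has {4, 3}, leaving only 1.
So day 4 reads: 3 4 5 2 1.

3 4 5 2 1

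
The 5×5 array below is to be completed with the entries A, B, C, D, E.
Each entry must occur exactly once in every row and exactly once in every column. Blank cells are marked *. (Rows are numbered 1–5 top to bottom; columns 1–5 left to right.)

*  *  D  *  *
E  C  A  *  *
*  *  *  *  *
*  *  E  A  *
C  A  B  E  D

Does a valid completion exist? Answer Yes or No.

Yes

No row or column among the givens repeats a symbol, and propagating forced cells runs into no contradiction.
One valid completion exists (for instance, B E D C A / E C A D B / A D C B E / D B E A C / C A B E D).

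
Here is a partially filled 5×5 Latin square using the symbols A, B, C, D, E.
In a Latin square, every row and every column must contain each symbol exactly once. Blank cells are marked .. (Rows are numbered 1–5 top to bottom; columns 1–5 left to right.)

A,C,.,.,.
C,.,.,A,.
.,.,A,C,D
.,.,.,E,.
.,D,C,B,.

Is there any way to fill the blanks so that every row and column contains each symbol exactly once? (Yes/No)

No row or column among the givens repeats a symbol, and propagating forced cells runs into no contradiction.
One valid completion exists (for instance, A C E D B / C B D A E / B E A C D / D A B E C / E D C B A).

Yes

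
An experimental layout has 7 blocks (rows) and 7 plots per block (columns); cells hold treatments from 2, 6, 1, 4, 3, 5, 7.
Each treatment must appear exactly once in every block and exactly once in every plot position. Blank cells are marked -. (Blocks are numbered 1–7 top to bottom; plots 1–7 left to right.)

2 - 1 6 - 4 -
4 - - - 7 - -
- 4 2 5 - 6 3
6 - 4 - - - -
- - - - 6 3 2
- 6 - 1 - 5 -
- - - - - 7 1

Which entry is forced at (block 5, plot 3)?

Block 3, plot 5: block 3 has {2, 6, 4, 3, 5} and plot 5 has {6, 7}, leaving only 1.
Block 3, plot 1: block 3 has {2, 6, 1, 4, 3, 5} and plot 1 has {2, 6, 4}, leaving only 7.
Block 6, plot 1: block 6 has {6, 1, 5} and plot 1 has {2, 6, 4, 7}, leaving only 3.
Block 6, plot 3: block 6 has {6, 1, 3, 5} and plot 3 has {2, 1, 4}, leaving only 7.
Block 5 already has {2, 6, 3} and plot 3 already has {2, 1, 4, 7}, so block 5, plot 3 must be 5.

5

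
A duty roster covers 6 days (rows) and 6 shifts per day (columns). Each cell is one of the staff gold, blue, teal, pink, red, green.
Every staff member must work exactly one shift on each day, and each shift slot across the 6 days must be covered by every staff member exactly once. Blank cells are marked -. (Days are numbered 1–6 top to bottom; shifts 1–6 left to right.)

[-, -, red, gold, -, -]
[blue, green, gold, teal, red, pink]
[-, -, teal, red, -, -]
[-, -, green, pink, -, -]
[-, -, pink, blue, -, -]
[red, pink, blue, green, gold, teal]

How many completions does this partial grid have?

Day 1, shift 1: eliminating its day and shift leaves {teal, pink, green}.
Day 1, shift 2: eliminating its day and shift leaves {blue, teal}.
Day 1, shift 5: eliminating its day and shift leaves {blue, teal, pink, green}.
Day 1, shift 6: eliminating its day and shift leaves {blue, green}.
Day 3, shift 1: eliminating its day and shift leaves {gold, pink, green}.
Day 3, shift 2: eliminating its day and shift leaves {gold, blue}.
Day 3, shift 5: eliminating its day and shift leaves {blue, pink, green}.
Day 3, shift 6: eliminating its day and shift leaves {gold, blue, green}.
Day 4, shift 1: eliminating its day and shift leaves {gold, teal}.
Day 4, shift 2: eliminating its day and shift leaves {gold, blue, teal, red}.
Day 4, shift 5: eliminating its day and shift leaves {blue, teal}.
Day 4, shift 6: eliminating its day and shift leaves {gold, blue, red}.
Day 5, shift 1: eliminating its day and shift leaves {gold, teal, green}.
Day 5, shift 2: eliminating its day and shift leaves {gold, teal, red}.
Day 5, shift 5: eliminating its day and shift leaves {teal, green}.
Day 5, shift 6: eliminating its day and shift leaves {gold, red, green}.
Enumerating the assignments across these blanks that avoid any day or shift repeat gives 10 completions.

10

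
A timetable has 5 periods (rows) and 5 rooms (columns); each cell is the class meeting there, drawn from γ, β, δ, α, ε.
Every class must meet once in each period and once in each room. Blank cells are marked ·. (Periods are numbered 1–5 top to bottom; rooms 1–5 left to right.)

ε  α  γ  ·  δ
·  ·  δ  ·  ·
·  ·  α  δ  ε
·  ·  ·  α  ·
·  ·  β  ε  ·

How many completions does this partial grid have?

3

Period 1, room 4: eliminating its period and room leaves {β}.
Period 2, room 1: eliminating its period and room leaves {γ, β, α}.
Period 2, room 2: eliminating its period and room leaves {γ, β, ε}.
Period 2, room 4: eliminating its period and room leaves {γ, β}.
Period 2, room 5: eliminating its period and room leaves {γ, β, α}.
Period 3, room 1: eliminating its period and room leaves {γ, β}.
Period 3, room 2: eliminating its period and room leaves {γ, β}.
Period 4, room 1: eliminating its period and room leaves {γ, β, δ}.
Period 4, room 2: eliminating its period and room leaves {γ, β, δ, ε}.
Period 4, room 3: eliminating its period and room leaves {ε}.
Period 4, room 5: eliminating its period and room leaves {γ, β}.
Period 5, room 1: eliminating its period and room leaves {γ, δ, α}.
Period 5, room 2: eliminating its period and room leaves {γ, δ}.
Period 5, room 5: eliminating its period and room leaves {γ, α}.
Enumerating the assignments across these blanks that avoid any period or room repeat gives 3 completions.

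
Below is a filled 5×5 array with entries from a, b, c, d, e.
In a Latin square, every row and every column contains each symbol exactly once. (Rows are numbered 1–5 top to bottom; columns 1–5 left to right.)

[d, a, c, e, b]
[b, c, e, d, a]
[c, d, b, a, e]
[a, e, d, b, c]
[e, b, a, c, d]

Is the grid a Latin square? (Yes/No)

Each row is a permutation of the 5 symbols, and so is each column.

Yes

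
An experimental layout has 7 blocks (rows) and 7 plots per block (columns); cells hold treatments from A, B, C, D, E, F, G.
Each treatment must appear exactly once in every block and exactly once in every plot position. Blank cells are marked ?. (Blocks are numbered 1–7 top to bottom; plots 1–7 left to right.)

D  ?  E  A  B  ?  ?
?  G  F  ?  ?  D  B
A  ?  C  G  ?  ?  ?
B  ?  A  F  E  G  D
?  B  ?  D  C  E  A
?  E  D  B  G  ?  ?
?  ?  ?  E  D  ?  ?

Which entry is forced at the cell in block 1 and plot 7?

Block 2, plot 4: block 2 has {B, D, F, G} and plot 4 has {A, B, D, E, F, G}, leaving only C.
Block 2, plot 1: block 2 has {B, C, D, F, G} and plot 1 has {A, B, D}, leaving only E.
Block 2, plot 5: block 2 has {B, C, D, E, F, G} and plot 5 has {B, C, D, E, G}, leaving only A.
Block 3, plot 5: block 3 has {A, C, G} and plot 5 has {A, B, C, D, E, G}, leaving only F.
Block 3, plot 2: block 3 has {A, C, F, G} and plot 2 has {B, E, G}, leaving only D.
Block 3, plot 6: block 3 has {A, C, D, F, G} and plot 6 has {D, E, G}, leaving only B.
Block 3, plot 7: block 3 has {A, B, C, D, F, G} and plot 7 has {A, B, D}, leaving only E.
Block 4, plot 2: block 4 has {A, B, D, E, F, G} and plot 2 has {B, D, E, G}, leaving only C.
Block 1, plot 2: block 1 has {A, B, D, E} and plot 2 has {B, C, D, E, G}, leaving only F.
Block 1, plot 6: block 1 has {A, B, D, E, F} and plot 6 has {B, D, E, G}, leaving only C.
Block 1 already has {A, B, C, D, E, F} and plot 7 already has {A, B, D, E}, so block 1, plot 7 must be G.

G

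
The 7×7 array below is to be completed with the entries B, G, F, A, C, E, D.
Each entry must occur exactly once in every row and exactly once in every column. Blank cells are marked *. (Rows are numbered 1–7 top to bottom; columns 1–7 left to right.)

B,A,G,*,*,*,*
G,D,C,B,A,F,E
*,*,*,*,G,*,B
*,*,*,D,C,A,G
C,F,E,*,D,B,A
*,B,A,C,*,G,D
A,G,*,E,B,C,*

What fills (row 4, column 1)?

Row 1, column 4: row 1 has {B, G, A} and column 4 has {B, C, E, D}, leaving only F.
Row 1, column 5: row 1 has {B, G, F, A} and column 5 has {B, G, A, C, D}, leaving only E.
Row 1, column 6: row 1 has {B, G, F, A, E} and column 6 has {B, G, F, A, C}, leaving only D.
Row 1, column 7: row 1 has {B, G, F, A, E, D} and column 7 has {B, G, A, E, D}, leaving only C.
Row 3, column 4: row 3 has {B, G} and column 4 has {B, F, C, E, D}, leaving only A.
Row 3, column 6: row 3 has {B, G, A} and column 6 has {B, G, F, A, C, D}, leaving only E.
Row 3, column 2: row 3 has {B, G, A, E} and column 2 has {B, G, F, A, D}, leaving only C.
Row 4, column 2: row 4 has {G, A, C, D} and column 2 has {B, G, F, A, C, D}, leaving only E.
Row 4 already has {G, A, C, E, D} and column 1 already has {B, G, A, C}, so row 4, column 1 must be F.

F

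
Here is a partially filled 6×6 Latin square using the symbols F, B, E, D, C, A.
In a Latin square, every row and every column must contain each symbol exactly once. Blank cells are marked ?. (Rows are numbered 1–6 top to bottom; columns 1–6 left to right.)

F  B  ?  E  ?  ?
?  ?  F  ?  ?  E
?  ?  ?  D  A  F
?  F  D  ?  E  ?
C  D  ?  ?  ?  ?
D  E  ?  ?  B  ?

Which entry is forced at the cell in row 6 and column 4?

F

Row 3, column 2: row 3 has {F, D, A} and column 2 has {F, B, E, D}, leaving only C.
Row 2, column 2: row 2 has {F, E} and column 2 has {F, B, E, D, C}, leaving only A.
Row 2, column 1: row 2 has {F, E, A} and column 1 has {F, D, C}, leaving only B.
Row 2, column 4: row 2 has {F, B, E, A} and column 4 has {E, D}, leaving only C.
Row 2, column 5: row 2 has {F, B, E, C, A} and column 5 has {B, E, A}, leaving only D.
Row 1, column 5: row 1 has {F, B, E} and column 5 has {B, E, D, A}, leaving only C.
Row 1, column 3: row 1 has {F, B, E, C} and column 3 has {F, D}, leaving only A.
Row 1, column 6: row 1 has {F, B, E, C, A} and column 6 has {F, E}, leaving only D.
Row 3, column 1: row 3 has {F, D, C, A} and column 1 has {F, B, D, C}, leaving only E.
Row 3, column 3: row 3 has {F, E, D, C, A} and column 3 has {F, D, A}, leaving only B.
Row 4, column 1: row 4 has {F, E, D} and column 1 has {F, B, E, D, C}, leaving only A.
Row 4, column 4: row 4 has {F, E, D, A} and column 4 has {E, D, C}, leaving only B.
Row 4, column 6: row 4 has {F, B, E, D, A} and column 6 has {F, E, D}, leaving only C.
Row 5, column 3: row 5 has {D, C} and column 3 has {F, B, D, A}, leaving only E.
Row 5, column 5: row 5 has {E, D, C} and column 5 has {B, E, D, C, A}, leaving only F.
Row 5, column 4: row 5 has {F, E, D, C} and column 4 has {B, E, D, C}, leaving only A.
Row 6 already has {B, E, D} and column 4 already has {B, E, D, C, A}, so row 6, column 4 must be F.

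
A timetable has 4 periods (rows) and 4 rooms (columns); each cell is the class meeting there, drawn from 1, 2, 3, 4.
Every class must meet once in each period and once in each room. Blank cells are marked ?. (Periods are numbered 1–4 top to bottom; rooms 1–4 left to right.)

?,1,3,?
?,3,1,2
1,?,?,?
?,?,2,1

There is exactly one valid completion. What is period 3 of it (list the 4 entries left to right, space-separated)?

1 2 4 3

Period 3, room 3: period 3 has {1} and room 3 has {1, 2, 3}, leaving only 4.
Period 3, room 2: period 3 has {1, 4} and room 2 has {1, 3}, leaving only 2.
Period 3, room 4: period 3 has {1, 2, 4} and room 4 has {1, 2}, leaving only 3.
So period 3 reads: 1 2 4 3.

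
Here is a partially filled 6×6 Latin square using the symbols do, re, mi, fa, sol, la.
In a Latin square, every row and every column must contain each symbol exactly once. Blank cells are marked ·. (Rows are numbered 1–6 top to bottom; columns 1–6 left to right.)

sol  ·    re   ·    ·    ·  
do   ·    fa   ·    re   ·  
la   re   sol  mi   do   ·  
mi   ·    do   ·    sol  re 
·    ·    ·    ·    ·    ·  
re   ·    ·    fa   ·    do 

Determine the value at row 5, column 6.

sol

Row 3, column 6: row 3 has {do, re, mi, sol, la} and column 6 has {do, re}, leaving only fa.
Row 4, column 4: row 4 has {do, re, mi, sol} and column 4 has {mi, fa}, leaving only la.
Row 1, column 4: row 1 has {re, sol} and column 4 has {mi, fa, la}, leaving only do.
Row 2, column 4: row 2 has {do, re, fa} and column 4 has {do, mi, fa, la}, leaving only sol.
Row 4, column 2: row 4 has {do, re, mi, sol, la} and column 2 has {re}, leaving only fa.
Row 5, column 1: row 5 has {} and column 1 has {do, re, mi, sol, la}, leaving only fa.
Row 5, column 4: row 5 has {fa} and column 4 has {do, mi, fa, sol, la}, leaving only re.
Row 5, column 6 is narrowed to {mi, sol, la}.
If it were mi, then row 2, column 6 would be left with no valid symbol.
If it were la, then row 2, column 6 would be left with no valid symbol.
So row 5, column 6 must be sol.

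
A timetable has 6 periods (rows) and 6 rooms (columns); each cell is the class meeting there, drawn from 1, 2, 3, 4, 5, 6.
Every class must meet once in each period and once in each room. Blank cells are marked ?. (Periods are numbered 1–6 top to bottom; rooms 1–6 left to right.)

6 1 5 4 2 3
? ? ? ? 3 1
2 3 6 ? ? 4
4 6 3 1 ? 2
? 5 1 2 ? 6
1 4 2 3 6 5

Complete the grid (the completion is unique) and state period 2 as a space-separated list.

Period 2, room 1: period 2 has {1, 3} and room 1 has {1, 2, 4, 6}, leaving only 5.
Period 2, room 2: period 2 has {1, 3, 5} and room 2 has {1, 3, 4, 5, 6}, leaving only 2.
Period 2, room 3: period 2 has {1, 2, 3, 5} and room 3 has {1, 2, 3, 5, 6}, leaving only 4.
Period 2, room 4: period 2 has {1, 2, 3, 4, 5} and room 4 has {1, 2, 3, 4}, leaving only 6.
So period 2 reads: 5 2 4 6 3 1.

5 2 4 6 3 1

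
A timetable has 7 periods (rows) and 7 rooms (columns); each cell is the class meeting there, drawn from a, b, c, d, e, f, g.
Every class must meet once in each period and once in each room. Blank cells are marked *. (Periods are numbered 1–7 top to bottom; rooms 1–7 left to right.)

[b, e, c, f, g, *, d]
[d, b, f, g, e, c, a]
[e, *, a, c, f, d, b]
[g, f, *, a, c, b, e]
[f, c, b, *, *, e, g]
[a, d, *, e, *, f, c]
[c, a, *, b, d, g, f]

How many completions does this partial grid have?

1

Period 1, room 6: eliminating its period and room leaves {a}.
Period 3, room 2: eliminating its period and room leaves {g}.
Period 4, room 3: eliminating its period and room leaves {d}.
Period 5, room 4: eliminating its period and room leaves {d}.
Period 5, room 5: eliminating its period and room leaves {a}.
Period 6, room 3: eliminating its period and room leaves {g}.
Period 6, room 5: eliminating its period and room leaves {b}.
Period 7, room 3: eliminating its period and room leaves {e}.
Only one assignment across all blanks avoids any period or room repeat, giving 1 completion.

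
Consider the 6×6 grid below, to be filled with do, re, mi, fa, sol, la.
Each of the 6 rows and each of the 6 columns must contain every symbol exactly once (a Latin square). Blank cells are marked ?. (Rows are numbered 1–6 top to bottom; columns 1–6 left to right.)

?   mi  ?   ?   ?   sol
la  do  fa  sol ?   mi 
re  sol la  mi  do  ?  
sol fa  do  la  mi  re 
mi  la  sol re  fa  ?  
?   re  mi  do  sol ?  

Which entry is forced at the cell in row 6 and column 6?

Row 1, column 3: row 1 has {mi, sol} and column 3 has {do, mi, fa, sol, la}, leaving only re.
Row 1, column 4: row 1 has {re, mi, sol} and column 4 has {do, re, mi, sol, la}, leaving only fa.
Row 1, column 1: row 1 has {re, mi, fa, sol} and column 1 has {re, mi, sol, la}, leaving only do.
Row 1, column 5: row 1 has {do, re, mi, fa, sol} and column 5 has {do, mi, fa, sol}, leaving only la.
Row 2, column 5: row 2 has {do, mi, fa, sol, la} and column 5 has {do, mi, fa, sol, la}, leaving only re.
Row 3, column 6: row 3 has {do, re, mi, sol, la} and column 6 has {re, mi, sol}, leaving only fa.
Row 6 already has {do, re, mi, sol} and column 6 already has {re, mi, fa, sol}, so row 6, column 6 must be la.

la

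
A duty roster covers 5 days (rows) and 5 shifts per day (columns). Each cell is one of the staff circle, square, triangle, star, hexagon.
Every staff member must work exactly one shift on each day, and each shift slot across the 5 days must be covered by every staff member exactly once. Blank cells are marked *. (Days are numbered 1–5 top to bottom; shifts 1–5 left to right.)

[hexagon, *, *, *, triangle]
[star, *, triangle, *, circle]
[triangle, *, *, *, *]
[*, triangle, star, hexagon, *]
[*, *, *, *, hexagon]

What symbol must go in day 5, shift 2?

Day 2, shift 4: day 2 has {circle, triangle, star} and shift 4 has {hexagon}, leaving only square.
Day 2, shift 2: day 2 has {circle, square, triangle, star} and shift 2 has {triangle}, leaving only hexagon.
Day 4, shift 5: day 4 has {triangle, star, hexagon} and shift 5 has {circle, triangle, hexagon}, leaving only square.
Day 3, shift 5: day 3 has {triangle} and shift 5 has {circle, square, triangle, hexagon}, leaving only star.
Day 3, shift 4: day 3 has {triangle, star} and shift 4 has {square, hexagon}, leaving only circle.
Day 1, shift 4: day 1 has {triangle, hexagon} and shift 4 has {circle, square, hexagon}, leaving only star.
Day 3, shift 2: day 3 has {circle, triangle, star} and shift 2 has {triangle, hexagon}, leaving only square.
Day 1, shift 2: day 1 has {triangle, star, hexagon} and shift 2 has {square, triangle, hexagon}, leaving only circle.
Day 5 already has {hexagon} and shift 2 already has {circle, square, triangle, hexagon}, so day 5, shift 2 must be star.

star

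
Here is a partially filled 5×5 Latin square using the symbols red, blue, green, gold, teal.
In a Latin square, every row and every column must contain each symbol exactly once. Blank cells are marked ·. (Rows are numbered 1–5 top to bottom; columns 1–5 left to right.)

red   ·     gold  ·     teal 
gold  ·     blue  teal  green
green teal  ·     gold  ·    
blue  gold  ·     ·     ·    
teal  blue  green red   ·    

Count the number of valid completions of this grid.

Row 1, column 2: eliminating its row and column leaves {green}.
Row 1, column 4: eliminating its row and column leaves {blue, green}.
Row 2, column 2: eliminating its row and column leaves {red}.
Row 3, column 3: eliminating its row and column leaves {red}.
Row 3, column 5: eliminating its row and column leaves {red, blue}.
Row 4, column 3: eliminating its row and column leaves {red, teal}.
Row 4, column 4: eliminating its row and column leaves {green}.
Row 4, column 5: eliminating its row and column leaves {red}.
Row 5, column 5: eliminating its row and column leaves {gold}.
Only one assignment across all blanks avoids any row or column repeat, giving 1 completion.

1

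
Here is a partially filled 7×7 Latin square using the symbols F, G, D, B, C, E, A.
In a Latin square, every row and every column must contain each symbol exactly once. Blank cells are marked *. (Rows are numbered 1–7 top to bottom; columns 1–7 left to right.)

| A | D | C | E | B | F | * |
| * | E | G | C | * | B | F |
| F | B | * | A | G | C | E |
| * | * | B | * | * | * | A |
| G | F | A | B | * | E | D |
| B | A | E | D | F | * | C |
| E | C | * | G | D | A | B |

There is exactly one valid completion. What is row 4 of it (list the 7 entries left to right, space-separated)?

Row 4, column 2: row 4 has {B, A} and column 2 has {F, D, B, C, E, A}, leaving only G.
Row 4, column 4: row 4 has {G, B, A} and column 4 has {G, D, B, C, E, A}, leaving only F.
Row 4, column 6: row 4 has {F, G, B, A} and column 6 has {F, B, C, E, A}, leaving only D.
Row 4, column 1: row 4 has {F, G, D, B, A} and column 1 has {F, G, B, E, A}, leaving only C.
Row 4, column 5: row 4 has {F, G, D, B, C, A} and column 5 has {F, G, D, B}, leaving only E.
So row 4 reads: C G B F E D A.

C G B F E D A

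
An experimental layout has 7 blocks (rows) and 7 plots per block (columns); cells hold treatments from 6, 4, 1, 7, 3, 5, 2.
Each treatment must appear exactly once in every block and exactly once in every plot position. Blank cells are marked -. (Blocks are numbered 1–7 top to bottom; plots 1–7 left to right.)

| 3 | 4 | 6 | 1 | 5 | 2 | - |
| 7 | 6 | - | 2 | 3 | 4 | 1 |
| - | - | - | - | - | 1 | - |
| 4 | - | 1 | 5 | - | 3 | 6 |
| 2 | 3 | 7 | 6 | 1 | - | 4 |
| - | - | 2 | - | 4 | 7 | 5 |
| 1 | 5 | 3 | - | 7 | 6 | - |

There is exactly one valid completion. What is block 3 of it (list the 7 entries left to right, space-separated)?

5 2 4 7 6 1 3

Block 1, plot 7: block 1 has {6, 4, 1, 3, 5, 2} and plot 7 has {6, 4, 1, 5}, leaving only 7.
Block 2, plot 3: block 2 has {6, 4, 1, 7, 3, 2} and plot 3 has {6, 1, 7, 3, 2}, leaving only 5.
Block 3, plot 3: block 3 has {1} and plot 3 has {6, 1, 7, 3, 5, 2}, leaving only 4.
Block 4, plot 5: block 4 has {6, 4, 1, 3, 5} and plot 5 has {4, 1, 7, 3, 5}, leaving only 2.
Block 3, plot 5: block 3 has {4, 1} and plot 5 has {4, 1, 7, 3, 5, 2}, leaving only 6.
Block 3, plot 1: block 3 has {6, 4, 1} and plot 1 has {4, 1, 7, 3, 2}, leaving only 5.
Block 4, plot 2: block 4 has {6, 4, 1, 3, 5, 2} and plot 2 has {6, 4, 3, 5}, leaving only 7.
Block 3, plot 2: block 3 has {6, 4, 1, 5} and plot 2 has {6, 4, 7, 3, 5}, leaving only 2.
Block 3, plot 7: block 3 has {6, 4, 1, 5, 2} and plot 7 has {6, 4, 1, 7, 5}, leaving only 3.
Block 3, plot 4: block 3 has {6, 4, 1, 3, 5, 2} and plot 4 has {6, 1, 5, 2}, leaving only 7.
So block 3 reads: 5 2 4 7 6 1 3.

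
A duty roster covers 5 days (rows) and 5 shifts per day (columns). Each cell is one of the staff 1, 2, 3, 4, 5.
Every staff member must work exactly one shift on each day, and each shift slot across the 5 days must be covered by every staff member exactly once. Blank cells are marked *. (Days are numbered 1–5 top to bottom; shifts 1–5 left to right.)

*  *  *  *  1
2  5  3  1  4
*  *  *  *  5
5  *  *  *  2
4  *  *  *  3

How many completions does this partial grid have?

6

Day 1, shift 1: eliminating its day and shift leaves {3}.
Day 1, shift 2: eliminating its day and shift leaves {2, 3, 4}.
Day 1, shift 3: eliminating its day and shift leaves {2, 4, 5}.
Day 1, shift 4: eliminating its day and shift leaves {2, 3, 4, 5}.
Day 3, shift 1: eliminating its day and shift leaves {1, 3}.
Day 3, shift 2: eliminating its day and shift leaves {1, 2, 3, 4}.
Day 3, shift 3: eliminating its day and shift leaves {1, 2, 4}.
Day 3, shift 4: eliminating its day and shift leaves {2, 3, 4}.
Day 4, shift 2: eliminating its day and shift leaves {1, 3, 4}.
Day 4, shift 3: eliminating its day and shift leaves {1, 4}.
Day 4, shift 4: eliminating its day and shift leaves {3, 4}.
Day 5, shift 2: eliminating its day and shift leaves {1, 2}.
Day 5, shift 3: eliminating its day and shift leaves {1, 2, 5}.
Day 5, shift 4: eliminating its day and shift leaves {2, 5}.
Enumerating the assignments across these blanks that avoid any day or shift repeat gives 6 completions.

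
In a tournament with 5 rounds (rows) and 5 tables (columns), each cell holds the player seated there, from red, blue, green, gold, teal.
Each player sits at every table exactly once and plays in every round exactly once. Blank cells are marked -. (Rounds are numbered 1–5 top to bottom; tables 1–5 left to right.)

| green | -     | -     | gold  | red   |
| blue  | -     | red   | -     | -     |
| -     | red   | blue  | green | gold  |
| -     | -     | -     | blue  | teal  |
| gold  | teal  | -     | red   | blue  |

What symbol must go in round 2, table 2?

Round 1, table 2: round 1 has {red, green, gold} and table 2 has {red, teal}, leaving only blue.
Round 1, table 3: round 1 has {red, blue, green, gold} and table 3 has {red, blue}, leaving only teal.
Round 2, table 4: round 2 has {red, blue} and table 4 has {red, blue, green, gold}, leaving only teal.
Round 2, table 5: round 2 has {red, blue, teal} and table 5 has {red, blue, gold, teal}, leaving only green.
Round 2 already has {red, blue, green, teal} and table 2 already has {red, blue, teal}, so round 2, table 2 must be gold.

gold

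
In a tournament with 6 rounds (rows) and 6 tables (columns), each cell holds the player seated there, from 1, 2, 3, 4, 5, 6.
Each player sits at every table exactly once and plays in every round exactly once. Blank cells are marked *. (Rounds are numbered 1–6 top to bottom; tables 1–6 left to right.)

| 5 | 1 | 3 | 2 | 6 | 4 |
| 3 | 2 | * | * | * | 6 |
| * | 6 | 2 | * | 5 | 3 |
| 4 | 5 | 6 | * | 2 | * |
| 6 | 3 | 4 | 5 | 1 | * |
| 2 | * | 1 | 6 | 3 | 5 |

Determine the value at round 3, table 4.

Round 2, table 3: round 2 has {2, 3, 6} and table 3 has {1, 2, 3, 4, 6}, leaving only 5.
Round 2, table 5: round 2 has {2, 3, 5, 6} and table 5 has {1, 2, 3, 5, 6}, leaving only 4.
Round 2, table 4: round 2 has {2, 3, 4, 5, 6} and table 4 has {2, 5, 6}, leaving only 1.
Round 3 already has {2, 3, 5, 6} and table 4 already has {1, 2, 5, 6}, so round 3, table 4 must be 4.

4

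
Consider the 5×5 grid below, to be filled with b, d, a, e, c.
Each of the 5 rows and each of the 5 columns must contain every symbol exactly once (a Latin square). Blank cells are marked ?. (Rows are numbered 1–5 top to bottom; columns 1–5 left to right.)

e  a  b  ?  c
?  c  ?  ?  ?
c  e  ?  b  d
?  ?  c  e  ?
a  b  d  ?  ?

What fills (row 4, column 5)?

a

Row 1, column 4: row 1 has {b, a, e, c} and column 4 has {b, e}, leaving only d.
Row 2, column 4: row 2 has {c} and column 4 has {b, d, e}, leaving only a.
Row 2, column 3: row 2 has {a, c} and column 3 has {b, d, c}, leaving only e.
Row 2, column 5: row 2 has {a, e, c} and column 5 has {d, c}, leaving only b.
Row 4 already has {e, c} and column 5 already has {b, d, c}, so row 4, column 5 must be a.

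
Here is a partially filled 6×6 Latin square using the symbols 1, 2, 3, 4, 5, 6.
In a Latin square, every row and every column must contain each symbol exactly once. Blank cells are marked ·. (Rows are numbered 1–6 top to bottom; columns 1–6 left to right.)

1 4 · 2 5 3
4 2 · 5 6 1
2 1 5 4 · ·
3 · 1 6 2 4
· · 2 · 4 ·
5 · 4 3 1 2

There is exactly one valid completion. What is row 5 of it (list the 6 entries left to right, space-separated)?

Row 5, column 1: row 5 has {2, 4} and column 1 has {1, 2, 3, 4, 5}, leaving only 6.
Row 5, column 4: row 5 has {2, 4, 6} and column 4 has {2, 3, 4, 5, 6}, leaving only 1.
Row 5, column 6: row 5 has {1, 2, 4, 6} and column 6 has {1, 2, 3, 4}, leaving only 5.
Row 5, column 2: row 5 has {1, 2, 4, 5, 6} and column 2 has {1, 2, 4}, leaving only 3.
So row 5 reads: 6 3 2 1 4 5.

6 3 2 1 4 5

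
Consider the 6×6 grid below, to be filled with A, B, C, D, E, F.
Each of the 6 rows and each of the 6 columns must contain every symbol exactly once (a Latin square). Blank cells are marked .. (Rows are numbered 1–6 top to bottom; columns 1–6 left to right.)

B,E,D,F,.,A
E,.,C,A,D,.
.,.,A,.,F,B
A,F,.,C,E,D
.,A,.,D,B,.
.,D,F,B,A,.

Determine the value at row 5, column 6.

C

Row 1, column 5: row 1 has {A, B, D, E, F} and column 5 has {A, B, D, E, F}, leaving only C.
Row 2, column 2: row 2 has {A, C, D, E} and column 2 has {A, D, E, F}, leaving only B.
Row 2, column 6: row 2 has {A, B, C, D, E} and column 6 has {A, B, D}, leaving only F.
Row 3, column 2: row 3 has {A, B, F} and column 2 has {A, B, D, E, F}, leaving only C.
Row 3, column 1: row 3 has {A, B, C, F} and column 1 has {A, B, E}, leaving only D.
Row 3, column 4: row 3 has {A, B, C, D, F} and column 4 has {A, B, C, D, F}, leaving only E.
Row 4, column 3: row 4 has {A, C, D, E, F} and column 3 has {A, C, D, F}, leaving only B.
Row 5, column 3: row 5 has {A, B, D} and column 3 has {A, B, C, D, F}, leaving only E.
Row 5 already has {A, B, D, E} and column 6 already has {A, B, D, F}, so row 5, column 6 must be C.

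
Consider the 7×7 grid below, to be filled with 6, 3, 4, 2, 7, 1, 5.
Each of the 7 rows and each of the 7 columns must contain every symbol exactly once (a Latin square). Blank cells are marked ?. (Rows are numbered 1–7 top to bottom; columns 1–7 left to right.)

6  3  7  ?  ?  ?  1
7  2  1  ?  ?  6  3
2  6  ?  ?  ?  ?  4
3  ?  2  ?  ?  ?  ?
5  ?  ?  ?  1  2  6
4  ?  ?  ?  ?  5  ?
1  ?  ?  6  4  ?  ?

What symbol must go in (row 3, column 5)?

7

Row 1, column 6: row 1 has {6, 3, 7, 1} and column 6 has {6, 2, 5}, leaving only 4.
Row 2, column 5: row 2 has {6, 3, 2, 7, 1} and column 5 has {4, 1}, leaving only 5.
Row 1, column 5: row 1 has {6, 3, 4, 7, 1} and column 5 has {4, 1, 5}, leaving only 2.
Row 1, column 4: row 1 has {6, 3, 4, 2, 7, 1} and column 4 has {6}, leaving only 5.
Row 2, column 4: row 2 has {6, 3, 2, 7, 1, 5} and column 4 has {6, 5}, leaving only 4.
Row 3, column 5 is narrowed to {3, 7}.
If it were 3, then row 6, column 7 would be left with no valid symbol.
So row 3, column 5 must be 7.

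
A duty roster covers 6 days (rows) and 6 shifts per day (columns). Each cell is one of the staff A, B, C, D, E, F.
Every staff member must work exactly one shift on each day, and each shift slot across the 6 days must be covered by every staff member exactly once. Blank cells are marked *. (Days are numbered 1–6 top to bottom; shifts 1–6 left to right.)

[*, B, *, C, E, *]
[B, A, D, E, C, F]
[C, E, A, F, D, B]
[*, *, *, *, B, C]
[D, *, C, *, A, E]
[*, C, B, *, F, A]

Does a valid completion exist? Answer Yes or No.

No day or shift among the givens repeats a symbol, and propagating forced cells runs into no contradiction.
One valid completion exists (for instance, A B F C E D / B A D E C F / C E A F D B / F D E A B C / D F C B A E / E C B D F A).

Yes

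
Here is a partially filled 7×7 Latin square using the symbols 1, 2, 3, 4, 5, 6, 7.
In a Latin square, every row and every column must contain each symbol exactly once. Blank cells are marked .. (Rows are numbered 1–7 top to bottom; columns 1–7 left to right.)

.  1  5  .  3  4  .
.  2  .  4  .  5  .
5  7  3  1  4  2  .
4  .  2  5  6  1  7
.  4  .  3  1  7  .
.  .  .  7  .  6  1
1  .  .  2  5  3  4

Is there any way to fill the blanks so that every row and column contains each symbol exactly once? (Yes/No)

Yes

No row or column among the givens repeats a symbol, and propagating forced cells runs into no contradiction.
One valid completion exists (for instance, 7 1 5 6 3 4 2 / 6 2 1 4 7 5 3 / 5 7 3 1 4 2 6 / 4 3 2 5 6 1 7 / 2 4 6 3 1 7 5 / 3 5 4 7 2 6 1 / 1 6 7 2 5 3 4).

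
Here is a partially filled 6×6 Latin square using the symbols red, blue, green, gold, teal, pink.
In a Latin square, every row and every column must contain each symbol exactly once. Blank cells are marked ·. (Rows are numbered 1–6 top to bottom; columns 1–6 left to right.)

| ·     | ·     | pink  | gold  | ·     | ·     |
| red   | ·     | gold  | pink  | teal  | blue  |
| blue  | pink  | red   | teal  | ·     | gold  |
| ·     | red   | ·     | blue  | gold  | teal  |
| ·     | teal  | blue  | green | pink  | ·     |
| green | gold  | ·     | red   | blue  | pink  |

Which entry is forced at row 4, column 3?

green

Row 4 already has {red, blue, gold, teal} and column 3 already has {red, blue, gold, pink}, so row 4, column 3 must be green.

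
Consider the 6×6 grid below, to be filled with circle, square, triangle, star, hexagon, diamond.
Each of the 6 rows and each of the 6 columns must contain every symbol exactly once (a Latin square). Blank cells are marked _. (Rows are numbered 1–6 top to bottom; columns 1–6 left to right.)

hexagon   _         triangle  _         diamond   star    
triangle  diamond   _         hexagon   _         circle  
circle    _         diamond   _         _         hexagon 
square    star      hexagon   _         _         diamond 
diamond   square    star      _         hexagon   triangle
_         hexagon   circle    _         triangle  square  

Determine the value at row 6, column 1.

star

Row 6 already has {circle, square, triangle, hexagon} and column 1 already has {circle, square, triangle, hexagon, diamond}, so row 6, column 1 must be star.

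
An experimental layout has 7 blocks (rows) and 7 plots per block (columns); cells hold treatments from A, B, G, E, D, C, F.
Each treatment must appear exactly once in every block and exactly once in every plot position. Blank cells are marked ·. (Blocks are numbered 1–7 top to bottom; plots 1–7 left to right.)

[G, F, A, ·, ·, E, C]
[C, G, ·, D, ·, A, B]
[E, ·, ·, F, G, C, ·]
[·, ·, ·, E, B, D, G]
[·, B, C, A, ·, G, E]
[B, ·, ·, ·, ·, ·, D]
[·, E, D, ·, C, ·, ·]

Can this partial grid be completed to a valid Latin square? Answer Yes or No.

No

Block 1, plot 4: block 1 has {A, G, E, C, F} and plot 4 has {A, E, D, F}, so it must be B.
Block 1, plot 5: block 1 has {A, B, G, E, C, F} and plot 5 has {B, G, C}, so it must be D.
Block 3, plot 3: block 3 has {G, E, C, F} and plot 3 has {A, D, C}, so it must be B.
Block 3, plot 7: block 3 has {B, G, E, C, F} and plot 7 has {B, G, E, D, C}, so it must be A.
Block 3, plot 2: block 3 has {A, B, G, E, C, F} and plot 2 has {B, G, E, F}, so it must be D.
Block 4, plot 3: block 4 has {B, G, E, D} and plot 3 has {A, B, D, C}, so it must be F.
Block 2, plot 3: block 2 has {A, B, G, D, C} and plot 3 has {A, B, D, C, F}, so it must be E.
Block 2, plot 5: block 2 has {A, B, G, E, D, C} and plot 5 has {B, G, D, C}, so it must be F.
Now block 5, plot 5: block 5 together with plot 5 already contain {A, B, G, E, D, C, F} — every symbol — so nothing can go there. The grid has no valid completion.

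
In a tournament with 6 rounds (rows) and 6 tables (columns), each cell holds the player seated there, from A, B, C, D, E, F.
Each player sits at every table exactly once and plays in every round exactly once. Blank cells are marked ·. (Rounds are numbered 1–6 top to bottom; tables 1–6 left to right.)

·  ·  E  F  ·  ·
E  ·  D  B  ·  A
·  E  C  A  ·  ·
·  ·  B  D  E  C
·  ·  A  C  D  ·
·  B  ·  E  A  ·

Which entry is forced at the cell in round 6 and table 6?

Round 5, table 2: round 5 has {A, C, D} and table 2 has {B, E}, leaving only F.
Round 2, table 2: round 2 has {A, B, D, E} and table 2 has {B, E, F}, leaving only C.
Round 2, table 5: round 2 has {A, B, C, D, E} and table 5 has {A, D, E}, leaving only F.
Round 3, table 5: round 3 has {A, C, E} and table 5 has {A, D, E, F}, leaving only B.
Round 1, table 5: round 1 has {E, F} and table 5 has {A, B, D, E, F}, leaving only C.
Round 4, table 2: round 4 has {B, C, D, E} and table 2 has {B, C, E, F}, leaving only A.
Round 1, table 2: round 1 has {C, E, F} and table 2 has {A, B, C, E, F}, leaving only D.
Round 1, table 6: round 1 has {C, D, E, F} and table 6 has {A, C}, leaving only B.
Round 1, table 1: round 1 has {B, C, D, E, F} and table 1 has {E}, leaving only A.
Round 4, table 1: round 4 has {A, B, C, D, E} and table 1 has {A, E}, leaving only F.
Round 3, table 1: round 3 has {A, B, C, E} and table 1 has {A, E, F}, leaving only D.
Round 3, table 6: round 3 has {A, B, C, D, E} and table 6 has {A, B, C}, leaving only F.
Round 6 already has {A, B, E} and table 6 already has {A, B, C, F}, so round 6, table 6 must be D.

D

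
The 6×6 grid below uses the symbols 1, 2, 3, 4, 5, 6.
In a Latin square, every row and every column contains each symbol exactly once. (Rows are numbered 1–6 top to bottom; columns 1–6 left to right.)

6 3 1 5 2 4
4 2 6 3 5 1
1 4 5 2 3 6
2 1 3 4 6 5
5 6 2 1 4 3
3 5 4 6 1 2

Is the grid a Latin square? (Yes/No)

Yes

Each row is a permutation of the 6 symbols, and so is each column.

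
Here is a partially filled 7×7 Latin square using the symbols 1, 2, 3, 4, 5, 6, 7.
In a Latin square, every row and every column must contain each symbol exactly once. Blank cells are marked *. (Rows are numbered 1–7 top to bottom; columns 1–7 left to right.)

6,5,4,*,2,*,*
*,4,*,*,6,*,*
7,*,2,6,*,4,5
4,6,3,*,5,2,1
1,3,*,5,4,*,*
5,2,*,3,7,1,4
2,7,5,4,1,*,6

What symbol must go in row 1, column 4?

1

Row 2, column 1: row 2 has {4, 6} and column 1 has {1, 2, 4, 5, 6, 7}, leaving only 3.
Row 3, column 2: row 3 has {2, 4, 5, 6, 7} and column 2 has {2, 3, 4, 5, 6, 7}, leaving only 1.
Row 3, column 5: row 3 has {1, 2, 4, 5, 6, 7} and column 5 has {1, 2, 4, 5, 6, 7}, leaving only 3.
Row 4, column 4: row 4 has {1, 2, 3, 4, 5, 6} and column 4 has {3, 4, 5, 6}, leaving only 7.
Row 1 already has {2, 4, 5, 6} and column 4 already has {3, 4, 5, 6, 7}, so row 1, column 4 must be 1.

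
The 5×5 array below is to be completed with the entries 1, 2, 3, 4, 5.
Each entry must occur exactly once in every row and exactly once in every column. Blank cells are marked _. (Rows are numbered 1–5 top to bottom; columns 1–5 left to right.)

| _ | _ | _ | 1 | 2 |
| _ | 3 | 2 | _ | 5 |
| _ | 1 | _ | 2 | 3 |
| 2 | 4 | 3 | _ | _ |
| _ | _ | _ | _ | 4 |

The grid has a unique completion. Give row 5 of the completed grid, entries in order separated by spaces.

5 2 1 3 4

Row 1, column 2: row 1 has {1, 2} and column 2 has {1, 3, 4}, leaving only 5.
Row 5, column 2: row 5 has {4} and column 2 has {1, 3, 4, 5}, leaving only 2.
Row 1, column 3: row 1 has {1, 2, 5} and column 3 has {2, 3}, leaving only 4.
Row 1, column 1: row 1 has {1, 2, 4, 5} and column 1 has {2}, leaving only 3.
Row 2, column 4: row 2 has {2, 3, 5} and column 4 has {1, 2}, leaving only 4.
Row 2, column 1: row 2 has {2, 3, 4, 5} and column 1 has {2, 3}, leaving only 1.
Row 5, column 1: row 5 has {2, 4} and column 1 has {1, 2, 3}, leaving only 5.
Row 5, column 3: row 5 has {2, 4, 5} and column 3 has {2, 3, 4}, leaving only 1.
Row 5, column 4: row 5 has {1, 2, 4, 5} and column 4 has {1, 2, 4}, leaving only 3.
So row 5 reads: 5 2 1 3 4.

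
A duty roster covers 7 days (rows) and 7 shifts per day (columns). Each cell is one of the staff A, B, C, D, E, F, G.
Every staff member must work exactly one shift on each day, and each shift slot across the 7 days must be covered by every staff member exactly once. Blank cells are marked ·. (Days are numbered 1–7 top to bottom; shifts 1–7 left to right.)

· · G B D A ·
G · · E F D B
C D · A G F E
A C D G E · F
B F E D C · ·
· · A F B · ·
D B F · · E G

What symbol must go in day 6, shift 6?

Day 1, shift 2: day 1 has {A, B, D, G} and shift 2 has {B, C, D, F}, leaving only E.
Day 1, shift 1: day 1 has {A, B, D, E, G} and shift 1 has {A, B, C, D, G}, leaving only F.
Day 1, shift 7: day 1 has {A, B, D, E, F, G} and shift 7 has {B, E, F, G}, leaving only C.
Day 2, shift 2: day 2 has {B, D, E, F, G} and shift 2 has {B, C, D, E, F}, leaving only A.
Day 2, shift 3: day 2 has {A, B, D, E, F, G} and shift 3 has {A, D, E, F, G}, leaving only C.
Day 3, shift 3: day 3 has {A, C, D, E, F, G} and shift 3 has {A, C, D, E, F, G}, leaving only B.
Day 4, shift 6: day 4 has {A, C, D, E, F, G} and shift 6 has {A, D, E, F}, leaving only B.
Day 5, shift 6: day 5 has {B, C, D, E, F} and shift 6 has {A, B, D, E, F}, leaving only G.
Day 6 already has {A, B, F} and shift 6 already has {A, B, D, E, F, G}, so day 6, shift 6 must be C.

C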